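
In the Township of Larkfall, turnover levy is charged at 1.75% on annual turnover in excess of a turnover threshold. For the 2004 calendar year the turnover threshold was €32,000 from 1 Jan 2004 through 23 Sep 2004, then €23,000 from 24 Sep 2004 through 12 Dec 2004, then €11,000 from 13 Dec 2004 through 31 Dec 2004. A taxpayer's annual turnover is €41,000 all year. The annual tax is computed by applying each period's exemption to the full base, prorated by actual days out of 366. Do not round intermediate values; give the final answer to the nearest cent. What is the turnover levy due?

1 Jan – 23 Sep 2004: 267 days, exemption €32,000 → (€41,000 − €32,000) × 1.75% × 267/366 = €114.8975
24 Sep – 12 Dec 2004: 80 days, exemption €23,000 → (€41,000 − €23,000) × 1.75% × 80/366 = €68.8525
13 Dec – 31 Dec 2004: 19 days, exemption €11,000 → (€41,000 − €11,000) × 1.75% × 19/366 = €27.2541
Total = €211.0041

€211.00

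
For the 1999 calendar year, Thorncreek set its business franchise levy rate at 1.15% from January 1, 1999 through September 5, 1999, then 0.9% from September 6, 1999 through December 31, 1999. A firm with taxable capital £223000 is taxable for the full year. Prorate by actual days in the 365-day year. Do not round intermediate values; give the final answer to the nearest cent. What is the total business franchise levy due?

£2385.79

January 1 – September 5, 1999: 248 days at 1.15% → £223000 × 1.15% × 248/365 = £1742.4548
September 6 – December 31, 1999: 117 days at 0.9% → £223000 × 0.9% × 117/365 = £643.3397
Total = £2385.7945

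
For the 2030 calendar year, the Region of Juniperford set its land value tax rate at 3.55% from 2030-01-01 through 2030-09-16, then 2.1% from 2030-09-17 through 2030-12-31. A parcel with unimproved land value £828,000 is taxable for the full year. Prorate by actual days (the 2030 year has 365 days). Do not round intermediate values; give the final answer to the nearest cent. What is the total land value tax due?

2030-01-01 to 2030-09-16: 259 days at 3.55% → £828,000 × 3.55% × 259/365 = £20,857.6603
2030-09-17 to 2030-12-31: 106 days at 2.1% → £828,000 × 2.1% × 106/365 = £5,049.6658
Total = £25,907.3260

£25,907.33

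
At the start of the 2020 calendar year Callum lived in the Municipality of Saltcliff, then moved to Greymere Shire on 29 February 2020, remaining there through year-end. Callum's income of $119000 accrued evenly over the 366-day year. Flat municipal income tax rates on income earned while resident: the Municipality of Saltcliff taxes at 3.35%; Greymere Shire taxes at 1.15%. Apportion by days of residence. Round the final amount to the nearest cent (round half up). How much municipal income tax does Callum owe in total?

$1790.53

The Municipality of Saltcliff, 1 January – 28 February 2020: 59 days → $119000 × 3.35% × 59/366 = $642.6325
Greymere Shire, 29 February – 31 December 2020: 307 days → $119000 × 1.15% × 307/366 = $1147.8948
Total = $1790.5273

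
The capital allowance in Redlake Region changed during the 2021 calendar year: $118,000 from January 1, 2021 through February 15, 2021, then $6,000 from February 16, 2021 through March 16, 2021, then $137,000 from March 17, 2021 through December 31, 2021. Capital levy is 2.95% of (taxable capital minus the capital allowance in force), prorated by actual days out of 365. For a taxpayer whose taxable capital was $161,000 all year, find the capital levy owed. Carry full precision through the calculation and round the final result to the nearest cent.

January 1 – February 15, 2021: 46 days, exemption $118,000 → ($161,000 − $118,000) × 2.95% × 46/365 = $159.8658
February 16 – March 16, 2021: 29 days, exemption $6,000 → ($161,000 − $6,000) × 2.95% × 29/365 = $363.2945
March 17 – December 31, 2021: 290 days, exemption $137,000 → ($161,000 − $137,000) × 2.95% × 290/365 = $562.5205
Total = $1,085.6808

$1,085.68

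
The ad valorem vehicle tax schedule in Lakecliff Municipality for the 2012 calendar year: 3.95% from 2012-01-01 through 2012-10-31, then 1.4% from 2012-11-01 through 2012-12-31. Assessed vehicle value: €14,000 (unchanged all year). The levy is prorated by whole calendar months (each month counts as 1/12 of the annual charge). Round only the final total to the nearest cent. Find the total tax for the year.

2012-01-01 to 2012-10-31: 10 months at 3.95% → €14,000 × 3.95% × 10/12 = €460.8333
2012-11-01 to 2012-12-31: 2 months at 1.4% → €14,000 × 1.4% × 2/12 = €32.6667
Total = €493.5000

€493.50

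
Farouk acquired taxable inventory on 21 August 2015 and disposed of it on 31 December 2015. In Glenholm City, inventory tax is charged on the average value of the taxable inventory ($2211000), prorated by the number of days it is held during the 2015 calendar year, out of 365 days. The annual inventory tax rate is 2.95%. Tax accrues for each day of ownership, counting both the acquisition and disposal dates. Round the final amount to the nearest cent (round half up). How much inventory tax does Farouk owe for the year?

$23766.74

Days held (21 August – 31 December 2015): 133 out of 365
Tax = $2211000 × 2.95% × 133/365 = $23766.7356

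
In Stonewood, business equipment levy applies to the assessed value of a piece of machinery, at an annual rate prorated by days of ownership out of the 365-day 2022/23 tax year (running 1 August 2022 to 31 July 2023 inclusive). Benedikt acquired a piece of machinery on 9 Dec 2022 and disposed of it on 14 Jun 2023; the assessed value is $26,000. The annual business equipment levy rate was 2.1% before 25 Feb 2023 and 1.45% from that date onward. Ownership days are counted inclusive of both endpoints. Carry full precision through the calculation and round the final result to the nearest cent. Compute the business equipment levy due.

9 Dec 2022 – 24 Feb 2023: 78 days at 2.1% → $26,000 × 2.1% × 78/365 = $116.6795
25 Feb – 14 Jun 2023: 110 days at 1.45% → $26,000 × 1.45% × 110/365 = $113.6164
Total = $230.2959

$230.30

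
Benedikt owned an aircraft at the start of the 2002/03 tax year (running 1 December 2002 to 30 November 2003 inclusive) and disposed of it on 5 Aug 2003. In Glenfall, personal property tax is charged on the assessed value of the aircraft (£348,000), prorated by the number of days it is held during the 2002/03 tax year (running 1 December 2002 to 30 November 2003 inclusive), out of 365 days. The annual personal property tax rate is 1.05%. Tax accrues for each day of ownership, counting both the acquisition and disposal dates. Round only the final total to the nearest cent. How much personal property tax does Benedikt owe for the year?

£2,482.72

Days held (1 Dec 2002 – 5 Aug 2003): 248 out of 365
Tax = £348,000 × 1.05% × 248/365 = £2,482.7178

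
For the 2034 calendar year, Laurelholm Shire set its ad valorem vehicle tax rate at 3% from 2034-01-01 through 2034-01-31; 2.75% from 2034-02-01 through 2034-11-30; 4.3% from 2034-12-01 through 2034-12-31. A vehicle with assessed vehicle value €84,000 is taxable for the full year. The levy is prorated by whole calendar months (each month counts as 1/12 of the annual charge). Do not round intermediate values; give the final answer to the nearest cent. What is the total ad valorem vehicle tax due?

2034-01-01 to 2034-01-31: 1 month at 3% → €84,000 × 3% × 1/12 = €210.0000
2034-02-01 to 2034-11-30: 10 months at 2.75% → €84,000 × 2.75% × 10/12 = €1,925.0000
2034-12-01 to 2034-12-31: 1 month at 4.3% → €84,000 × 4.3% × 1/12 = €301.0000
Total = €2,436.0000

€2,436.00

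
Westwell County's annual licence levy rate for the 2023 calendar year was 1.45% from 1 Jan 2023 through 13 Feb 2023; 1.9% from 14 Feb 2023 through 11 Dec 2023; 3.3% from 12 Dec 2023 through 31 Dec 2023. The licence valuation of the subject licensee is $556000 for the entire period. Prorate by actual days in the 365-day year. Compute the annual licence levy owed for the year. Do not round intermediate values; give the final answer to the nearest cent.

$10688.91

1 Jan – 13 Feb 2023: 44 days at 1.45% → $556000 × 1.45% × 44/365 = $971.8575
14 Feb – 11 Dec 2023: 301 days at 1.9% → $556000 × 1.9% × 301/365 = $8711.6822
12 Dec – 31 Dec 2023: 20 days at 3.3% → $556000 × 3.3% × 20/365 = $1005.3699
Total = $10688.9096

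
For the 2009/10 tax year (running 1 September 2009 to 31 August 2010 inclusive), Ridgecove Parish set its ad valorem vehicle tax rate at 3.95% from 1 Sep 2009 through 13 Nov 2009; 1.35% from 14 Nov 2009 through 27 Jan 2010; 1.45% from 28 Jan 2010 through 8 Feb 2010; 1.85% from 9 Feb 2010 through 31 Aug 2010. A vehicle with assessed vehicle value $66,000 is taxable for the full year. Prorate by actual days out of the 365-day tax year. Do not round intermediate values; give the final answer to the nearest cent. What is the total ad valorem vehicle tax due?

1 Sep – 13 Nov 2009: 74 days at 3.95% → $66,000 × 3.95% × 74/365 = $528.5425
14 Nov 2009 – 27 Jan 2010: 75 days at 1.35% → $66,000 × 1.35% × 75/365 = $183.0822
28 Jan – 8 Feb 2010: 12 days at 1.45% → $66,000 × 1.45% × 12/365 = $31.4630
9 Feb – 31 Aug 2010: 204 days at 1.85% → $66,000 × 1.85% × 204/365 = $682.4219
Total = $1,425.5096

$1,425.51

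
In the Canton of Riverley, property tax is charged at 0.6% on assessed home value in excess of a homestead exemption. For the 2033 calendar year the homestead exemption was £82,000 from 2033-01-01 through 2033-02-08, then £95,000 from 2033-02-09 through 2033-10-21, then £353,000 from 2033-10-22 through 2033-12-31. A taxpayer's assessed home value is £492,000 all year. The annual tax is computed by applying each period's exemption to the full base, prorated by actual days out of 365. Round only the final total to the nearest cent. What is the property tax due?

2033-01-01 to 2033-02-08: 39 days, exemption £82,000 → (£492,000 − £82,000) × 0.6% × 39/365 = £262.8493
2033-02-09 to 2033-10-21: 255 days, exemption £95,000 → (£492,000 − £95,000) × 0.6% × 255/365 = £1,664.1370
2033-10-22 to 2033-12-31: 71 days, exemption £353,000 → (£492,000 − £353,000) × 0.6% × 71/365 = £162.2301
Total = £2,089.2164

£2,089.22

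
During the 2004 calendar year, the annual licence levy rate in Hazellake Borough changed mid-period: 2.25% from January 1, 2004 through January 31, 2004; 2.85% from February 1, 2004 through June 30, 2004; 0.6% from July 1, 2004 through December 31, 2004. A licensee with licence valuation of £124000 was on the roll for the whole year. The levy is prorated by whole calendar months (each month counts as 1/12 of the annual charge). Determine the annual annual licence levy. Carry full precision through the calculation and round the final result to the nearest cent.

£2077.00

January 1 – January 31, 2004: 1 month at 2.25% → £124000 × 2.25% × 1/12 = £232.5000
February 1 – June 30, 2004: 5 months at 2.85% → £124000 × 2.85% × 5/12 = £1472.5000
July 1 – December 31, 2004: 6 months at 0.6% → £124000 × 0.6% × 6/12 = £372.0000
Total = £2077.0000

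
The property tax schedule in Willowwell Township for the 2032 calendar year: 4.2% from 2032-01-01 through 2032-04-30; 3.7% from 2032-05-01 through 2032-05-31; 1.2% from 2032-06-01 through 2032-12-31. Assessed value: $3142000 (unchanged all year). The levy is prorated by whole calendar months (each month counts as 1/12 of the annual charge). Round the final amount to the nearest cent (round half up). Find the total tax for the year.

2032-01-01 to 2032-04-30: 4 months at 4.2% → $3142000 × 4.2% × 4/12 = $43988.0000
2032-05-01 to 2032-05-31: 1 month at 3.7% → $3142000 × 3.7% × 1/12 = $9687.8333
2032-06-01 to 2032-12-31: 7 months at 1.2% → $3142000 × 1.2% × 7/12 = $21994.0000
Total = $75669.8333

$75669.83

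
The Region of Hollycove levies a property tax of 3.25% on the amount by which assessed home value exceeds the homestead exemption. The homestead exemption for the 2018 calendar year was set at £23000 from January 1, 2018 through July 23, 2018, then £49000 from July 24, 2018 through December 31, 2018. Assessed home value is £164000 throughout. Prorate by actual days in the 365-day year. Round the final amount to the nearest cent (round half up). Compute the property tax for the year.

£4209.77

January 1 – July 23, 2018: 204 days, exemption £23000 → (£164000 − £23000) × 3.25% × 204/365 = £2561.1781
July 24 – December 31, 2018: 161 days, exemption £49000 → (£164000 − £49000) × 3.25% × 161/365 = £1648.5959
Total = £4209.7740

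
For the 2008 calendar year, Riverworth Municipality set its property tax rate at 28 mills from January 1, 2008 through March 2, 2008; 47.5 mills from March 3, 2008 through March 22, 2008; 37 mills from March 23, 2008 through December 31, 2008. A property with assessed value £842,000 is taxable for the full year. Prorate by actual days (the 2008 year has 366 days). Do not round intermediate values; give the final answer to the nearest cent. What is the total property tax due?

January 1 – March 2, 2008: 62 days at 28 mills → £842,000 × 2.8% × 62/366 = £3,993.7486
March 3 – March 22, 2008: 20 days at 47.5 mills → £842,000 × 4.75% × 20/366 = £2,185.5191
March 23 – December 31, 2008: 284 days at 37 mills → £842,000 × 3.7% × 284/366 = £24,174.1421
Total = £30,353.4098

£30,353.41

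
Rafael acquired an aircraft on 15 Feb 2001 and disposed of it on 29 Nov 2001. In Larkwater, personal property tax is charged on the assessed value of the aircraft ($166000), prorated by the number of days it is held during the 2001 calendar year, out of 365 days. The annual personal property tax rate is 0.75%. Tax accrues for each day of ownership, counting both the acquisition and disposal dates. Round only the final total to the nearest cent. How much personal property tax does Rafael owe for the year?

$982.36

Days held (15 Feb – 29 Nov 2001): 288 out of 365
Tax = $166000 × 0.75% × 288/365 = $982.3562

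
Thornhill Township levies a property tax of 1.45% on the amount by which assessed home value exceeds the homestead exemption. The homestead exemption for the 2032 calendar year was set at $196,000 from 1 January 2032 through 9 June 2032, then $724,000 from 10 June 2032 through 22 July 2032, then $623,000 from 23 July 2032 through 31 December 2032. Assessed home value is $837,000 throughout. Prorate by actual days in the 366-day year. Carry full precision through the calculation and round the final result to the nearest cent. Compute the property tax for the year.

1 January – 9 June 2032: 161 days, exemption $196,000 → ($837,000 − $196,000) × 1.45% × 161/366 = $4,088.5642
10 June – 22 July 2032: 43 days, exemption $724,000 → ($837,000 − $724,000) × 1.45% × 43/366 = $192.5014
23 July – 31 December 2032: 162 days, exemption $623,000 → ($837,000 − $623,000) × 1.45% × 162/366 = $1,373.4590
Total = $5,654.5246

$5,654.52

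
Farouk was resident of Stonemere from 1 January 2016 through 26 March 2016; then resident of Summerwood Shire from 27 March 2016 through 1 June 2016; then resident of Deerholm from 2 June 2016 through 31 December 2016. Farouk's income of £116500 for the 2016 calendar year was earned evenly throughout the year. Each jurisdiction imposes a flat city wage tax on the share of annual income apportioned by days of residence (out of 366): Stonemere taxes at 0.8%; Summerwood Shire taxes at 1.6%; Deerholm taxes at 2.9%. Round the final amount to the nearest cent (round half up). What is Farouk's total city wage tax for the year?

Stonemere, 1 January – 26 March 2016: 86 days → £116500 × 0.8% × 86/366 = £218.9945
Summerwood Shire, 27 March – 1 June 2016: 67 days → £116500 × 1.6% × 67/366 = £341.2240
Deerholm, 2 June – 31 December 2016: 213 days → £116500 × 2.9% × 213/366 = £1966.1762
Total = £2526.3948

£2526.39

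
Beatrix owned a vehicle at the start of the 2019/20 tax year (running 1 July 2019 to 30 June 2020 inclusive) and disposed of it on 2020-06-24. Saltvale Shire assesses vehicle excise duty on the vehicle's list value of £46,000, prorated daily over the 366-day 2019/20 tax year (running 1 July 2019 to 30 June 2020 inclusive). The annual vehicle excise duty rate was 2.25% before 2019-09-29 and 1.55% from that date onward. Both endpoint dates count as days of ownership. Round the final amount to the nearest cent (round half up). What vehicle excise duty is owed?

£780.49

2019-07-01 to 2019-09-28: 90 days at 2.25% → £46,000 × 2.25% × 90/366 = £254.5082
2019-09-29 to 2020-06-24: 270 days at 1.55% → £46,000 × 1.55% × 270/366 = £525.9836
Total = £780.4918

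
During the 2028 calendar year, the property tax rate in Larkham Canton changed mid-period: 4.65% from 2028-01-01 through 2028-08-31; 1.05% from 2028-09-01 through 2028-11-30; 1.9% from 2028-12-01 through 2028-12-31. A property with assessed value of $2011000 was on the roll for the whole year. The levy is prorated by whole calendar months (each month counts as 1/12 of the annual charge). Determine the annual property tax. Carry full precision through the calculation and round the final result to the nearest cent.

2028-01-01 to 2028-08-31: 8 months at 4.65% → $2011000 × 4.65% × 8/12 = $62341.0000
2028-09-01 to 2028-11-30: 3 months at 1.05% → $2011000 × 1.05% × 3/12 = $5278.8750
2028-12-01 to 2028-12-31: 1 month at 1.9% → $2011000 × 1.9% × 1/12 = $3184.0833
Total = $70803.9583

$70803.96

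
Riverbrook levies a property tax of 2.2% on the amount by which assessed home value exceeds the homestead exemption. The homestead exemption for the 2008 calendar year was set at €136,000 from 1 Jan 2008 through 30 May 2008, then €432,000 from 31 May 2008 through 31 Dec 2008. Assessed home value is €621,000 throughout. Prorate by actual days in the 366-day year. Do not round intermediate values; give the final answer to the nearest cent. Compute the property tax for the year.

1 Jan – 30 May 2008: 151 days, exemption €136,000 → (€621,000 − €136,000) × 2.2% × 151/366 = €4,402.1038
31 May – 31 Dec 2008: 215 days, exemption €432,000 → (€621,000 − €432,000) × 2.2% × 215/366 = €2,442.5410
Total = €6,844.6448

€6,844.64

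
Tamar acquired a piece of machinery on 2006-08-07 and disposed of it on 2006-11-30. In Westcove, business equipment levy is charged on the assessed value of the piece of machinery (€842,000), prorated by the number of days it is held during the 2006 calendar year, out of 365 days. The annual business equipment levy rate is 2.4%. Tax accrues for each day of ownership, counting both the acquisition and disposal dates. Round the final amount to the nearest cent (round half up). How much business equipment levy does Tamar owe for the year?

€6,422.27

Days held (2006-08-07 to 2006-11-30): 116 out of 365
Tax = €842,000 × 2.4% × 116/365 = €6,422.2685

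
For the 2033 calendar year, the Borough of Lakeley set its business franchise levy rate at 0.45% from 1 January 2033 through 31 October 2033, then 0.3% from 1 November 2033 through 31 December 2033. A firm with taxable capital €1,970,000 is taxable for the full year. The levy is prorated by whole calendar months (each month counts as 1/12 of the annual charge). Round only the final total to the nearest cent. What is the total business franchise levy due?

1 January – 31 October 2033: 10 months at 0.45% → €1,970,000 × 0.45% × 10/12 = €7,387.5000
1 November – 31 December 2033: 2 months at 0.3% → €1,970,000 × 0.3% × 2/12 = €985.0000
Total = €8,372.5000

€8,372.50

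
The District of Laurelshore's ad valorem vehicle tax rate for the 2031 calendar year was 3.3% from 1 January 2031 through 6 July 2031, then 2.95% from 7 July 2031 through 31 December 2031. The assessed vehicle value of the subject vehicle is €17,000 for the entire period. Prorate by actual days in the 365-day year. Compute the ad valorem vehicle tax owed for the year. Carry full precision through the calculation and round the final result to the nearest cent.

€531.98

1 January – 6 July 2031: 187 days at 3.3% → €17,000 × 3.3% × 187/365 = €287.4164
7 July – 31 December 2031: 178 days at 2.95% → €17,000 × 2.95% × 178/365 = €244.5671
Total = €531.9836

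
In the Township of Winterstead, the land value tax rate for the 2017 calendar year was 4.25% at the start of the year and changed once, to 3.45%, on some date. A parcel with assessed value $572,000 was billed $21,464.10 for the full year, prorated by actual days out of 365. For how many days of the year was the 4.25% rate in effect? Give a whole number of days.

Let d = days at the first rate; then 365 − d days at the second rate.
$572,000 × [4.25%·d + 3.45%·(365−d)] / 365 = $21,464.10
Solving gives d = 138, so the new rate took effect on May 19, 2017.

138 days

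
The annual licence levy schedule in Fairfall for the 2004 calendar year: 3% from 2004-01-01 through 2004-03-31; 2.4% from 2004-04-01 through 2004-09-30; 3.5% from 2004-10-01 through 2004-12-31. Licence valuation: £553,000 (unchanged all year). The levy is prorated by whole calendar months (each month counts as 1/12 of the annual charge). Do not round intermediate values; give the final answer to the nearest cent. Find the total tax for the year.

£15,622.25

2004-01-01 to 2004-03-31: 3 months at 3% → £553,000 × 3% × 3/12 = £4,147.5000
2004-04-01 to 2004-09-30: 6 months at 2.4% → £553,000 × 2.4% × 6/12 = £6,636.0000
2004-10-01 to 2004-12-31: 3 months at 3.5% → £553,000 × 3.5% × 3/12 = £4,838.7500
Total = £15,622.2500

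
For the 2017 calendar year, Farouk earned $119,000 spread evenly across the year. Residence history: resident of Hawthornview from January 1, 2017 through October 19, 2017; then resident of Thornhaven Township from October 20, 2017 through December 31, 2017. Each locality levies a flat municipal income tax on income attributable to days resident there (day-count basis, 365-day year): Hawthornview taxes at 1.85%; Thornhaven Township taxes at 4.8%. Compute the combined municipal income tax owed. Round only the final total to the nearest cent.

Hawthornview, January 1 – October 19, 2017: 292 days → $119,000 × 1.85% × 292/365 = $1,761.2000
Thornhaven Township, October 20 – December 31, 2017: 73 days → $119,000 × 4.8% × 73/365 = $1,142.4000
Total = $2,903.6000

$2,903.60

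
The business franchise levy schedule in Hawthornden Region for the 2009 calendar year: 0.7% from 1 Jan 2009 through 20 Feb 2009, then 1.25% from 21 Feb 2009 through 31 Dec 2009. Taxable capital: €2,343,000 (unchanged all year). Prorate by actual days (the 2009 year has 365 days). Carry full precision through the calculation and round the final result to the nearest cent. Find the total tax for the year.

1 Jan – 20 Feb 2009: 51 days at 0.7% → €2,343,000 × 0.7% × 51/365 = €2,291.6466
21 Feb – 31 Dec 2009: 314 days at 1.25% → €2,343,000 × 1.25% × 314/365 = €25,195.2740
Total = €27,486.9205

€27,486.92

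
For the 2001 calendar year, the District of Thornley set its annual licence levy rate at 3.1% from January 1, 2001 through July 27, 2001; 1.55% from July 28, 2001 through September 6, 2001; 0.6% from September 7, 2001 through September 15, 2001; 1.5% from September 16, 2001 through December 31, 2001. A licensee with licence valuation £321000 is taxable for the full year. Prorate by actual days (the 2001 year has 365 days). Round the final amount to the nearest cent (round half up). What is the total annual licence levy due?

January 1 – July 27, 2001: 208 days at 3.1% → £321000 × 3.1% × 208/365 = £5670.7068
July 28 – September 6, 2001: 41 days at 1.55% → £321000 × 1.55% × 41/365 = £558.8918
September 7 – September 15, 2001: 9 days at 0.6% → £321000 × 0.6% × 9/365 = £47.4904
September 16 – December 31, 2001: 107 days at 1.5% → £321000 × 1.5% × 107/365 = £1411.5205
Total = £7688.6096

£7688.61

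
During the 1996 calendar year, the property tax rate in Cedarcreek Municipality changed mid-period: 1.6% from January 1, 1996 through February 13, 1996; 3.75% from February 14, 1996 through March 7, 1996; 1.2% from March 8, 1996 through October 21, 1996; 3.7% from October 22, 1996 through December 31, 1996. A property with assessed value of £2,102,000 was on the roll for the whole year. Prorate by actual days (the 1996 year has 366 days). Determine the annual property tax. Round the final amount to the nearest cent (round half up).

£39,797.29

January 1 – February 13, 1996: 44 days at 1.6% → £2,102,000 × 1.6% × 44/366 = £4,043.1913
February 14 – March 7, 1996: 23 days at 3.75% → £2,102,000 × 3.75% × 23/366 = £4,953.4836
March 8 – October 21, 1996: 228 days at 1.2% → £2,102,000 × 1.2% × 228/366 = £15,713.3115
October 22 – December 31, 1996: 71 days at 3.7% → £2,102,000 × 3.7% × 71/366 = £15,087.3060
Total = £39,797.2923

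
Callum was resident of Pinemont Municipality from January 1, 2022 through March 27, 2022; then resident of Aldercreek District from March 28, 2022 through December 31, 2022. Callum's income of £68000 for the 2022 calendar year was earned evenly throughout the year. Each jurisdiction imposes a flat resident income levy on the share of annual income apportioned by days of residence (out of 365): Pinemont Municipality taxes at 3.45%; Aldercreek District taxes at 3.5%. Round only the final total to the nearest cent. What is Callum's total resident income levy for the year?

£2371.99

Pinemont Municipality, January 1 – March 27, 2022: 86 days → £68000 × 3.45% × 86/365 = £552.7562
Aldercreek District, March 28 – December 31, 2022: 279 days → £68000 × 3.5% × 279/365 = £1819.2329
Total = £2371.9890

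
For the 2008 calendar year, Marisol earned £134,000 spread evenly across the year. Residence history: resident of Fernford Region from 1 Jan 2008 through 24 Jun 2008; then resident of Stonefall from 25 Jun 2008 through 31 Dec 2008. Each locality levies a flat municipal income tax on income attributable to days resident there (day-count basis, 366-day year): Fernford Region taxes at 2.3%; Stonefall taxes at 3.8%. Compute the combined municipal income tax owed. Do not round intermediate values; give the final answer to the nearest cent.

£4,125.44

Fernford Region, 1 Jan – 24 Jun 2008: 176 days → £134,000 × 2.3% × 176/366 = £1,482.0546
Stonefall, 25 Jun – 31 Dec 2008: 190 days → £134,000 × 3.8% × 190/366 = £2,643.3880
Total = £4,125.4426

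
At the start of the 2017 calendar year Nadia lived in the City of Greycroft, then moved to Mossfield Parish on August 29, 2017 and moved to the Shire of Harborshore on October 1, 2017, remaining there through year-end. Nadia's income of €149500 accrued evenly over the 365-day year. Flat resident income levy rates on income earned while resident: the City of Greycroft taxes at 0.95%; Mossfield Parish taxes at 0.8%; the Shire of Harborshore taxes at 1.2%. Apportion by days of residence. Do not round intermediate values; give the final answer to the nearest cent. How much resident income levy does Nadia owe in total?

€1494.18

The City of Greycroft, January 1 – August 28, 2017: 240 days → €149500 × 0.95% × 240/365 = €933.8630
Mossfield Parish, August 29 – September 30, 2017: 33 days → €149500 × 0.8% × 33/365 = €108.1315
The Shire of Harborshore, October 1 – December 31, 2017: 92 days → €149500 × 1.2% × 92/365 = €452.1863
Total = €1494.1808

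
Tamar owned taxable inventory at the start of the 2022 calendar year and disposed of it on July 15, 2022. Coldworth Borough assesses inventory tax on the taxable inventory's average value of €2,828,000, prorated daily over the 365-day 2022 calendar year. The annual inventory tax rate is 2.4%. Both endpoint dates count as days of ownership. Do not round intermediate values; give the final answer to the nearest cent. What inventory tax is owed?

Days held (January 1 – July 15, 2022): 196 out of 365
Tax = €2,828,000 × 2.4% × 196/365 = €36,446.3342

€36,446.33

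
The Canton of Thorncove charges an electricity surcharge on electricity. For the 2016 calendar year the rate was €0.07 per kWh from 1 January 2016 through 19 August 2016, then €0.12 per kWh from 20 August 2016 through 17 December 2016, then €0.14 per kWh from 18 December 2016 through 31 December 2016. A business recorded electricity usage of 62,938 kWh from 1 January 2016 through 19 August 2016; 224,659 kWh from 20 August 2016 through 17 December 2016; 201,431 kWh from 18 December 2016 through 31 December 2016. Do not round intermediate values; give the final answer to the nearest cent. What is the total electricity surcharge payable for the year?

€59,565.08

1 January – 19 August 2016: 62,938 kWh at €0.07/kWh → €4,405.66
20 August – 17 December 2016: 224,659 kWh at €0.12/kWh → €26,959.08
18 December – 31 December 2016: 201,431 kWh at €0.14/kWh → €28,200.34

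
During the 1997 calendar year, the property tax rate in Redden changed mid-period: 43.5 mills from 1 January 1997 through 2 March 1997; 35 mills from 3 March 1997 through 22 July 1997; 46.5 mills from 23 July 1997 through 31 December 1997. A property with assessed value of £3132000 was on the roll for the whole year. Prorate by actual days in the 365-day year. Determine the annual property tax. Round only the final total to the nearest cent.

£130055.23

1 January – 2 March 1997: 61 days at 43.5 mills → £3132000 × 4.35% × 61/365 = £22769.2110
3 March – 22 July 1997: 142 days at 35 mills → £3132000 × 3.5% × 142/365 = £42646.6849
23 July – 31 December 1997: 162 days at 46.5 mills → £3132000 × 4.65% × 162/365 = £64639.3315
Total = £130055.2274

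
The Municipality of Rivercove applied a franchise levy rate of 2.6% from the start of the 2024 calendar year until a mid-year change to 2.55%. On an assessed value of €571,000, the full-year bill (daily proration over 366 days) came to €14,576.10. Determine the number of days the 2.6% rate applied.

20 days

Let d = days at the first rate; then 366 − d days at the second rate.
€571,000 × [2.6%·d + 2.55%·(366−d)] / 366 = €14,576.10
Solving gives d = 20, so the new rate took effect on January 21, 2024.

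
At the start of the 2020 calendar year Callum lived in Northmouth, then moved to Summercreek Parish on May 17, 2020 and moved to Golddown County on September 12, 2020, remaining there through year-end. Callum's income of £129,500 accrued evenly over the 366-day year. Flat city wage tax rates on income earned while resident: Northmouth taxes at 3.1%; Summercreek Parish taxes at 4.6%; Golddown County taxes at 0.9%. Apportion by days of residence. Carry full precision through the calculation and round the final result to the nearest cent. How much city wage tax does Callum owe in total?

£3,776.73

Northmouth, January 1 – May 16, 2020: 137 days → £129,500 × 3.1% × 137/366 = £1,502.6954
Summercreek Parish, May 17 – September 11, 2020: 118 days → £129,500 × 4.6% × 118/366 = £1,920.5628
Golddown County, September 12 – December 31, 2020: 111 days → £129,500 × 0.9% × 111/366 = £353.4713
Total = £3,776.7295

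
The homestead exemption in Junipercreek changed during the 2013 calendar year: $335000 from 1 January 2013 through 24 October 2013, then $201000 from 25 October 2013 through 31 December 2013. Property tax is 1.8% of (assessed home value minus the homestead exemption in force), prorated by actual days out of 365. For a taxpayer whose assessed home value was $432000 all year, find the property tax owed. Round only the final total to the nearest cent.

1 January – 24 October 2013: 297 days, exemption $335000 → ($432000 − $335000) × 1.8% × 297/365 = $1420.7178
25 October – 31 December 2013: 68 days, exemption $201000 → ($432000 − $201000) × 1.8% × 68/365 = $774.6411
Total = $2195.3589

$2195.36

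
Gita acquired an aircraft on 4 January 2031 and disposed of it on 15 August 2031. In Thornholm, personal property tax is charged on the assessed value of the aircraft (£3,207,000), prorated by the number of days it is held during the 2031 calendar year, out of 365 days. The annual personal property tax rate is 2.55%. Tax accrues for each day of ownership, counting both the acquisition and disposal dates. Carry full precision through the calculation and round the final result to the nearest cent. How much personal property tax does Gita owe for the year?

£50,187.35

Days held (4 January – 15 August 2031): 224 out of 365
Tax = £3,207,000 × 2.55% × 224/365 = £50,187.3534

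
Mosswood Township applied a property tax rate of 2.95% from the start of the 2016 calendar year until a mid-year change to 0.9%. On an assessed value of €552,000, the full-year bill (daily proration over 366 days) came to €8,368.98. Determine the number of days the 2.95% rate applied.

Let d = days at the first rate; then 366 − d days at the second rate.
€552,000 × [2.95%·d + 0.9%·(366−d)] / 366 = €8,368.98
Solving gives d = 110, so the new rate took effect on April 20, 2016.

110 days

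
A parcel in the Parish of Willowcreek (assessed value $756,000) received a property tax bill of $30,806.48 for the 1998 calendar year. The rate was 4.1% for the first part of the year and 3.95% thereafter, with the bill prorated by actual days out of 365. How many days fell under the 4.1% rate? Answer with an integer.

Let d = days at the first rate; then 365 − d days at the second rate.
$756,000 × [4.1%·d + 3.95%·(365−d)] / 365 = $30,806.48
Solving gives d = 304, so the new rate took effect on 1 Nov 1998.

304 days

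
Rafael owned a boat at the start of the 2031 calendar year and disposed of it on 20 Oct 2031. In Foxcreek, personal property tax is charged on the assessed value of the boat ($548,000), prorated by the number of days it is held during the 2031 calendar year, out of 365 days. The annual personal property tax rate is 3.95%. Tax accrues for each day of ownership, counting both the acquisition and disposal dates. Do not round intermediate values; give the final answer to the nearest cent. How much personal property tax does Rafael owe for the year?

Days held (1 Jan – 20 Oct 2031): 293 out of 365
Tax = $548,000 × 3.95% × 293/365 = $17,376.1041

$17,376.10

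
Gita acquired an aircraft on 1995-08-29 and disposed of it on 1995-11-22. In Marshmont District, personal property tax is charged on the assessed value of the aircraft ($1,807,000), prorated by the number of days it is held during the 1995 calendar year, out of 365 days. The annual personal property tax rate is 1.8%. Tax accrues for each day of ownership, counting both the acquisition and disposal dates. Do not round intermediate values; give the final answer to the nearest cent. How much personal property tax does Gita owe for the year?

$7,663.66

Days held (1995-08-29 to 1995-11-22): 86 out of 365
Tax = $1,807,000 × 1.8% × 86/365 = $7,663.6603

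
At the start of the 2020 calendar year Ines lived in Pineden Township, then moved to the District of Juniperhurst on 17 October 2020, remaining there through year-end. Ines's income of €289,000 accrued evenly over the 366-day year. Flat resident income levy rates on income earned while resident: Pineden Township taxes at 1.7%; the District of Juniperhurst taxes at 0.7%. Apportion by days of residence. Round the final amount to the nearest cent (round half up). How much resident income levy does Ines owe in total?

Pineden Township, 1 January – 16 October 2020: 290 days → €289,000 × 1.7% × 290/366 = €3,892.8142
The District of Juniperhurst, 17 October – 31 December 2020: 76 days → €289,000 × 0.7% × 76/366 = €420.0765
Total = €4,312.8907

€4,312.89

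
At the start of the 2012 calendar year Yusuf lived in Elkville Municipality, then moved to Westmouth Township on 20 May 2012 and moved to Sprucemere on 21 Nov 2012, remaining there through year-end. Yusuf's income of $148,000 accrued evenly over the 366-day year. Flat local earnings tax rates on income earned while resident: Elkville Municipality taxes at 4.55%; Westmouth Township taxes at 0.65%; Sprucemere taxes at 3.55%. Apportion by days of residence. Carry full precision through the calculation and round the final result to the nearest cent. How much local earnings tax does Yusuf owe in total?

Elkville Municipality, 1 Jan – 19 May 2012: 140 days → $148,000 × 4.55% × 140/366 = $2,575.8470
Westmouth Township, 20 May – 20 Nov 2012: 185 days → $148,000 × 0.65% × 185/366 = $486.2568
Sprucemere, 21 Nov – 31 Dec 2012: 41 days → $148,000 × 3.55% × 41/366 = $588.5628
Total = $3,650.6667

$3,650.67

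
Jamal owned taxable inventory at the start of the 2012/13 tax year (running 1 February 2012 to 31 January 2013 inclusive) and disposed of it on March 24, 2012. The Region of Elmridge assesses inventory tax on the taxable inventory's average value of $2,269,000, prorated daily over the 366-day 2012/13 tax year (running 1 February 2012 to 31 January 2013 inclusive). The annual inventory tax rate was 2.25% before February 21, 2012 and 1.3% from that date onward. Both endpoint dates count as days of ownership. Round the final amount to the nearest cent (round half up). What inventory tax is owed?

$5,449.32

February 1 – February 20, 2012: 20 days at 2.25% → $2,269,000 × 2.25% × 20/366 = $2,789.7541
February 21 – March 24, 2012: 33 days at 1.3% → $2,269,000 × 1.3% × 33/366 = $2,659.5656
Total = $5,449.3197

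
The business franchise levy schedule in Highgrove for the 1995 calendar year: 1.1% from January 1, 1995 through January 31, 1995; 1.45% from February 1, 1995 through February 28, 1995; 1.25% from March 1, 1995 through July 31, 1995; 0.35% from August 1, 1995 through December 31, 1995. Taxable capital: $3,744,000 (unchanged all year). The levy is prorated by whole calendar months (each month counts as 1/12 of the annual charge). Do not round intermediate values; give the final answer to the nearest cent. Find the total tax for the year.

$32,916.00

January 1 – January 31, 1995: 1 month at 1.1% → $3,744,000 × 1.1% × 1/12 = $3,432.0000
February 1 – February 28, 1995: 1 month at 1.45% → $3,744,000 × 1.45% × 1/12 = $4,524.0000
March 1 – July 31, 1995: 5 months at 1.25% → $3,744,000 × 1.25% × 5/12 = $19,500.0000
August 1 – December 31, 1995: 5 months at 0.35% → $3,744,000 × 0.35% × 5/12 = $5,460.0000
Total = $32,916.0000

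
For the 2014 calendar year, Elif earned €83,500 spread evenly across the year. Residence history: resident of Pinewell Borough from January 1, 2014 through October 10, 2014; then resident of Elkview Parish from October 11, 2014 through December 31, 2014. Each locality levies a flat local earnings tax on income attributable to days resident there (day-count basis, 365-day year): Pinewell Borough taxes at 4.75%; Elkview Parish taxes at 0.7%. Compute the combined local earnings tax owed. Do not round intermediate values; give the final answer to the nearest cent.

€3,206.51

Pinewell Borough, January 1 – October 10, 2014: 283 days → €83,500 × 4.75% × 283/365 = €3,075.2021
Elkview Parish, October 11 – December 31, 2014: 82 days → €83,500 × 0.7% × 82/365 = €131.3123
Total = €3,206.5144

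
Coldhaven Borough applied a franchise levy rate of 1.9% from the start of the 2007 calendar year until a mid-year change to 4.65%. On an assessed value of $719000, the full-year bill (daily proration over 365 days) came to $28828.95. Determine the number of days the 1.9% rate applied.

85 days

Let d = days at the first rate; then 365 − d days at the second rate.
$719000 × [1.9%·d + 4.65%·(365−d)] / 365 = $28828.95
Solving gives d = 85, so the new rate took effect on 27 March 2007.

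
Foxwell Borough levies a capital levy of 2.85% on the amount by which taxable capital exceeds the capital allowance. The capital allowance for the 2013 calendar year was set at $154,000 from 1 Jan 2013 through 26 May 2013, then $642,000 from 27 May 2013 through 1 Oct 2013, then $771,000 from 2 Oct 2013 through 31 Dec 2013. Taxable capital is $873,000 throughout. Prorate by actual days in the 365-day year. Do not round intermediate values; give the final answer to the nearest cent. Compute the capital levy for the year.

1 Jan – 26 May 2013: 146 days, exemption $154,000 → ($873,000 − $154,000) × 2.85% × 146/365 = $8,196.6000
27 May – 1 Oct 2013: 128 days, exemption $642,000 → ($873,000 − $642,000) × 2.85% × 128/365 = $2,308.7342
2 Oct – 31 Dec 2013: 91 days, exemption $771,000 → ($873,000 − $771,000) × 2.85% × 91/365 = $724.7589
Total = $11,230.0932

$11,230.09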